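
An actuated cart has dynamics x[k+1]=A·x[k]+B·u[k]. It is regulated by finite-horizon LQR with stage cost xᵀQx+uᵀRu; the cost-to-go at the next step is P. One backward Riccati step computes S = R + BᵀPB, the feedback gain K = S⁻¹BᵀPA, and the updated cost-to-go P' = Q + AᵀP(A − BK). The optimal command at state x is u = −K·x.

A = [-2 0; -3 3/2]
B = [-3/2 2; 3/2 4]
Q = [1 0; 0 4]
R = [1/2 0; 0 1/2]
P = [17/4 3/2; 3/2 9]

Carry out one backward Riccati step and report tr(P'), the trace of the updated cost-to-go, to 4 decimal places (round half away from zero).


5.4542

BᵀP = [-4.1250 11.2500; 14.5000 39.0000]
S = R + BᵀPB = [1/2 0; 0 1/2] + [23.0625 36.7500; 36.7500 185.0000] = [23.5625 36.7500; 36.7500 185.5000]
BᵀPA = [-25.5000 16.8750; -146.0000 58.5000]
K = S⁻¹·BᵀPA = [0.2103 0.3246; -0.8287 0.2511]
A−BK = [-0.0270 -0.0152; -0.0006 0.0089]
AᵀP(A−BK) = [0.3687 -0.0685; -0.0685 0.0855]
P' = Q + AᵀP(A−BK) = [1.3687 -0.0685; -0.0685 4.0855]
tr(P') = 5.4542


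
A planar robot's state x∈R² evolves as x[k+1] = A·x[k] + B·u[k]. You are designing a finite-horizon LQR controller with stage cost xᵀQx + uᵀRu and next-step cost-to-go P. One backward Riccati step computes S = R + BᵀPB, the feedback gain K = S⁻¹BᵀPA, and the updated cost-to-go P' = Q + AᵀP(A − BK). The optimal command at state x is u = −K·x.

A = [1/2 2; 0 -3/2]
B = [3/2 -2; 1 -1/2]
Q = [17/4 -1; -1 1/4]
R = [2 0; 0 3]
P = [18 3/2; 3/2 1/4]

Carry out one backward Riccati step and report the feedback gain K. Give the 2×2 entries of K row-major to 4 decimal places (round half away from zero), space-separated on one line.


BᵀP = [28.5000 2.5000; -36.7500 -3.1250]
S = R + BᵀPB = [2 0; 0 3] + [45.2500 -58.2500; -58.2500 75.0625] = [47.2500 -58.2500; -58.2500 78.0625]
BᵀPA = [14.2500 53.2500; -18.3750 -68.8125]
K = S⁻¹·BᵀPA = [0.1423 0.5027; -0.1292 -0.5064]
A−BK = [0.0281 0.2332; -0.2069 -2.2559]
AᵀP(A−BK) = [0.0981 0.4066; 0.4066 1.9476]
P' = Q + AᵀP(A−BK) = [4.3481 -0.5934; -0.5934 2.1976]
tr(P') = 6.5456

0.1423 0.5027 -0.1292 -0.5064


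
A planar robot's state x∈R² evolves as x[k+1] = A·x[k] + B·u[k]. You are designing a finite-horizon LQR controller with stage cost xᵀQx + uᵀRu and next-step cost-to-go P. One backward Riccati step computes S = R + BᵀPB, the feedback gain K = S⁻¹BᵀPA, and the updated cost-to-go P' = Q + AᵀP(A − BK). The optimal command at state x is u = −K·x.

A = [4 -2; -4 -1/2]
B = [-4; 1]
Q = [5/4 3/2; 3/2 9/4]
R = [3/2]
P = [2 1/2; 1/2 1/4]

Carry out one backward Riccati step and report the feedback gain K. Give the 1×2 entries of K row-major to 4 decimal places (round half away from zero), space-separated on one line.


BᵀP = [-7.5000 -1.7500]
S = R + BᵀPB = [3/2] + [28.2500] = [29.7500]
BᵀPA = [-23.0000 15.8750]
K = S⁻¹·BᵀPA = [-0.7731 0.5336]
A−BK = [0.9076 0.1345; -3.2269 -1.0336]
AᵀP(A−BK) = [2.2185 -0.2269; -0.2269 0.5914]
P' = Q + AᵀP(A−BK) = [3.4685 1.2731; 1.2731 2.8414]
tr(P') = 6.3099

-0.7731 0.5336


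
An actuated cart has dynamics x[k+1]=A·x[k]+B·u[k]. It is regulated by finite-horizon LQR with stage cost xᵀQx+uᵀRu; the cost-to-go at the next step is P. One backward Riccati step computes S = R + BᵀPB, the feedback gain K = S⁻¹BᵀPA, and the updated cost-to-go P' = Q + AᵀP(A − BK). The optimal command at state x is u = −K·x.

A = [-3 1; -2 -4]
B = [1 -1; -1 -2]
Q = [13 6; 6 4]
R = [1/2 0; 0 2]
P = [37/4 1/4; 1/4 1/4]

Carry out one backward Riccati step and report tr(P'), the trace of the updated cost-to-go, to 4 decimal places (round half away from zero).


BᵀP = [9.0000 0.0000; -9.7500 -0.7500]
S = R + BᵀPB = [1/2 0; 0 2] + [9.0000 -9.0000; -9.0000 11.2500] = [9.5000 -9.0000; -9.0000 13.2500]
BᵀPA = [-27.0000 9.0000; 30.7500 -6.7500]
K = S⁻¹·BᵀPA = [-1.8050 1.3036; 1.0947 0.3760]
A−BK = [-0.1003 0.0724; -1.6156 -1.9443]
AᵀP(A−BK) = [4.8524 0.3844; 0.3844 2.0557]
P' = Q + AᵀP(A−BK) = [17.8524 6.3844; 6.3844 6.0557]
tr(P') = 23.9081

23.9081


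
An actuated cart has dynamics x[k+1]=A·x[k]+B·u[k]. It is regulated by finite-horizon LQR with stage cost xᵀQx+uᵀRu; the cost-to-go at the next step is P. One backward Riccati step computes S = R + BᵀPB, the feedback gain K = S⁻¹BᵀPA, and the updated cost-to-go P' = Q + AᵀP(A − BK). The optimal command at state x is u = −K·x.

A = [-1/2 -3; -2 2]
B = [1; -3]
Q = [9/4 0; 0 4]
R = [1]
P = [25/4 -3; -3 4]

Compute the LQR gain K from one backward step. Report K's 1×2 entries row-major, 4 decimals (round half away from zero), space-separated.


0.3653 -1.2367

BᵀP = [15.2500 -15.0000]
S = R + BᵀPB = [1] + [60.2500] = [61.2500]
BᵀPA = [22.3750 -75.7500]
K = S⁻¹·BᵀPA = [0.3653 -1.2367]
A−BK = [-0.8653 -1.7633; -0.9041 -1.7102]
AᵀP(A−BK) = [3.3888 6.0469; 6.0469 14.5673]
P' = Q + AᵀP(A−BK) = [5.6388 6.0469; 6.0469 18.5673]
tr(P') = 24.2061


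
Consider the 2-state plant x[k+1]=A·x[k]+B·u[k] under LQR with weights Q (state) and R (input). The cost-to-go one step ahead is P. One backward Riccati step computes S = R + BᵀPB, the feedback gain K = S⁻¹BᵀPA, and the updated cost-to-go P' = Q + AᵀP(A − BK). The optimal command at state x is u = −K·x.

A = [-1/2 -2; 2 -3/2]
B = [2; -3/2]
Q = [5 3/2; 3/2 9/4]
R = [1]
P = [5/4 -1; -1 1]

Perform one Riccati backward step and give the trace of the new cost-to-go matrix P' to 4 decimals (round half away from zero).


8.5976

BᵀP = [4.0000 -3.5000]
S = R + BᵀPB = [1] + [13.2500] = [14.2500]
BᵀPA = [-9.0000 -2.7500]
K = S⁻¹·BᵀPA = [-0.6316 -0.1930]
A−BK = [0.7632 -1.6140; 1.0526 -1.7895]
AᵀP(A−BK) = [0.6283 -0.2368; -0.2368 0.7193]
P' = Q + AᵀP(A−BK) = [5.6283 1.2632; 1.2632 2.9693]
tr(P') = 8.5976


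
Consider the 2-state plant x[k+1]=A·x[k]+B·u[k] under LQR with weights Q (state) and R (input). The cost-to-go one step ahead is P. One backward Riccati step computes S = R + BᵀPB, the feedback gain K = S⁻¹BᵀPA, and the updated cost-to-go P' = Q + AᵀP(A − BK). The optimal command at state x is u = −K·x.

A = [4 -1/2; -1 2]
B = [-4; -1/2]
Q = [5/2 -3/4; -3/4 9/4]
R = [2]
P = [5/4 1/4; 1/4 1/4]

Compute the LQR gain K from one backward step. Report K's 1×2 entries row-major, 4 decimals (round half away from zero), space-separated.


-0.8401 0.0136

BᵀP = [-5.1250 -1.1250]
S = R + BᵀPB = [2] + [21.0625] = [23.0625]
BᵀPA = [-19.3750 0.3125]
K = S⁻¹·BᵀPA = [-0.8401 0.0136]
A−BK = [0.6396 -0.4458; -1.4201 2.0068]
AᵀP(A−BK) = [1.9729 -0.6125; -0.6125 0.8083]
P' = Q + AᵀP(A−BK) = [4.4729 -1.3625; -1.3625 3.0583]
tr(P') = 7.5312


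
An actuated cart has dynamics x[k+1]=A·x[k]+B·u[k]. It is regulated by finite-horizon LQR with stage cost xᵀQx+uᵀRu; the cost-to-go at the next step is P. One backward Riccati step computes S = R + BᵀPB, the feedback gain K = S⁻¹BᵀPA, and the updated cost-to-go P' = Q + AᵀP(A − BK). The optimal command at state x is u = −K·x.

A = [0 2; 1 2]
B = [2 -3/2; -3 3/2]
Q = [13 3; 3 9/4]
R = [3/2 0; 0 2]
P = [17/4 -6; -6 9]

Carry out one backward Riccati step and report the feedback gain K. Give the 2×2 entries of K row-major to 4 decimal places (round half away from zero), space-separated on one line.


BᵀP = [26.5000 -39.0000; -15.3750 22.5000]
S = R + BᵀPB = [3/2 0; 0 2] + [170.0000 -98.2500; -98.2500 56.8125] = [171.5000 -98.2500; -98.2500 58.8125]
BᵀPA = [-39.0000 -25.0000; 22.5000 14.2500]
K = S⁻¹·BᵀPA = [-0.1917 -0.1621; 0.0623 -0.0286]
A−BK = [0.4769 2.2814; 0.3314 1.5564]
AᵀP(A−BK) = [0.1214 0.3194; 0.3194 1.3536]
P' = Q + AᵀP(A−BK) = [13.1214 3.3194; 3.3194 3.6036]
tr(P') = 16.7250

-0.1917 -0.1621 0.0623 -0.0286


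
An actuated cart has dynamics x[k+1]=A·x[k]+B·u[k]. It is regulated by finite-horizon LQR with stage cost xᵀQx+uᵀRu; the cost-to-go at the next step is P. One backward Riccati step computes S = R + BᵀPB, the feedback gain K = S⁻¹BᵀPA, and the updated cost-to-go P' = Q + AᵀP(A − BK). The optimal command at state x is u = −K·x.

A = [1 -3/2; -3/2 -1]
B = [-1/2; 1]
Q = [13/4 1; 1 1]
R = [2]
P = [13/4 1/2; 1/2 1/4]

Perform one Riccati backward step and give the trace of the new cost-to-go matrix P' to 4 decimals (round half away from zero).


14.0198

BᵀP = [-1.1250 0.0000]
S = R + BᵀPB = [2] + [0.5625] = [2.5625]
BᵀPA = [-1.1250 1.6875]
K = S⁻¹·BᵀPA = [-0.4390 0.6585]
A−BK = [0.7805 -1.1707; -1.0610 -1.6585]
AᵀP(A−BK) = [1.8186 -3.1341; -3.1341 7.9512]
P' = Q + AᵀP(A−BK) = [5.0686 -2.1341; -2.1341 8.9512]
tr(P') = 14.0198


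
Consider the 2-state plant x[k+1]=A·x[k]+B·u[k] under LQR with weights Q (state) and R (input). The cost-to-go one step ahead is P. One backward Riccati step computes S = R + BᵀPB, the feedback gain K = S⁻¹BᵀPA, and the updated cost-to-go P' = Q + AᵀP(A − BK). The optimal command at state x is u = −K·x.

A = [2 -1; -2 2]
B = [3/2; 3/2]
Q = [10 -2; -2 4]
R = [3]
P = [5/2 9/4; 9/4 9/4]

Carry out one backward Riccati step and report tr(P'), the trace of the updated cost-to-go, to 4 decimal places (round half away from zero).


15.7697

BᵀP = [7.1250 6.7500]
S = R + BᵀPB = [3] + [20.8125] = [23.8125]
BᵀPA = [0.7500 6.3750]
K = S⁻¹·BᵀPA = [0.0315 0.2677]
A−BK = [1.9528 -1.4016; -2.0472 1.5984]
AᵀP(A−BK) = [0.9764 -0.7008; -0.7008 0.7933]
P' = Q + AᵀP(A−BK) = [10.9764 -2.7008; -2.7008 4.7933]
tr(P') = 15.7697


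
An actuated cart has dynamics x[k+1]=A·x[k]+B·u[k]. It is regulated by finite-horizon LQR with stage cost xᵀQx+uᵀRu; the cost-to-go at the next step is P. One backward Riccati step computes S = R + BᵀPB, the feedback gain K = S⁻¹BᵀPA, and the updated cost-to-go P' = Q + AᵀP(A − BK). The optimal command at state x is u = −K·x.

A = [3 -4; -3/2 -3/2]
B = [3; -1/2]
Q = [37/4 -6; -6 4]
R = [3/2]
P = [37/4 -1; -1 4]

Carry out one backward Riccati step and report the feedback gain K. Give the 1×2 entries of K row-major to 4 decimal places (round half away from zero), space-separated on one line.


1.0394 -1.1887

BᵀP = [28.2500 -5.0000]
S = R + BᵀPB = [3/2] + [87.2500] = [88.7500]
BᵀPA = [92.2500 -105.5000]
K = S⁻¹·BᵀPA = [1.0394 -1.1887]
A−BK = [-0.1183 -0.4338; -0.9803 -2.0944]
AᵀP(A−BK) = [5.3620 6.1606; 6.1606 19.5887]
P' = Q + AᵀP(A−BK) = [14.6120 0.1606; 0.1606 23.5887]
tr(P') = 38.2007


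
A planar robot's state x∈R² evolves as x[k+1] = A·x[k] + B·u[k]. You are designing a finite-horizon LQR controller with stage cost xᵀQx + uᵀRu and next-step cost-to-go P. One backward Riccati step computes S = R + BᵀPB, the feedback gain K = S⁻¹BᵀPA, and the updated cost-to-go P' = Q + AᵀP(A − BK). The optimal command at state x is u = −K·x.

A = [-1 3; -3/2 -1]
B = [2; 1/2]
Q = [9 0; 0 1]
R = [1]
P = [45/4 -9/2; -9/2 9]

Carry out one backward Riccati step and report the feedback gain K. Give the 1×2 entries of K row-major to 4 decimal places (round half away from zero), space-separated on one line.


BᵀP = [20.2500 -4.5000]
S = R + BᵀPB = [1] + [38.2500] = [39.2500]
BᵀPA = [-13.5000 65.2500]
K = S⁻¹·BᵀPA = [-0.3439 1.6624]
A−BK = [-0.3121 -0.3248; -1.3280 -1.8312]
AᵀP(A−BK) = [13.3567 17.9427; 17.9427 28.7771]
P' = Q + AᵀP(A−BK) = [22.3567 17.9427; 17.9427 29.7771]
tr(P') = 52.1338

-0.3439 1.6624


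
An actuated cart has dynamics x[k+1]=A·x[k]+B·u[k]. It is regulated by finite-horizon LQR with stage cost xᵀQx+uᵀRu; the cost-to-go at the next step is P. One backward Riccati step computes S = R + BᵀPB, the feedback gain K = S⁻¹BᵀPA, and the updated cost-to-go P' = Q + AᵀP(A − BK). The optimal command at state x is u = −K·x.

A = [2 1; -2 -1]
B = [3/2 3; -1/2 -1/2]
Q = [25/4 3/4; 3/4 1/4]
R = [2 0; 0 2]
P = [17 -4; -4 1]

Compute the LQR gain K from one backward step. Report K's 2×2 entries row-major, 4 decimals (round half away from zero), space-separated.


0.3296 0.1648 0.6143 0.3071

BᵀP = [27.5000 -6.5000; 53.0000 -12.5000]
S = R + BᵀPB = [2 0; 0 2] + [44.5000 85.7500; 85.7500 165.2500] = [46.5000 85.7500; 85.7500 167.2500]
BᵀPA = [68.0000 34.0000; 131.0000 65.5000]
K = S⁻¹·BᵀPA = [0.3296 0.1648; 0.6143 0.3071]
A−BK = [-0.3372 -0.1686; -1.5281 -0.7640]
AᵀP(A−BK) = [1.1178 0.5589; 0.5589 0.2794]
P' = Q + AᵀP(A−BK) = [7.3678 1.3089; 1.3089 0.5294]
tr(P') = 7.8972


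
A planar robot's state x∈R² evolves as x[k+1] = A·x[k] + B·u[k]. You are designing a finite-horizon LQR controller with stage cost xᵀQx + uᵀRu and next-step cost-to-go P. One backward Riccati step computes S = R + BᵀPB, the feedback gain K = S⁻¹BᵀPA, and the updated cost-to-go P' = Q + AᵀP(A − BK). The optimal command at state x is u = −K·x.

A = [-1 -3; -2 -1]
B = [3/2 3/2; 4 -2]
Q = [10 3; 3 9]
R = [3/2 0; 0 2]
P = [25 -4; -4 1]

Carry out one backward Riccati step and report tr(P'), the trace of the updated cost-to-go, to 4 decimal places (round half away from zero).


23.1289

BᵀP = [21.5000 -2.0000; 45.5000 -8.0000]
S = R + BᵀPB = [3/2 0; 0 2] + [24.2500 36.2500; 36.2500 84.2500] = [25.7500 36.2500; 36.2500 86.2500]
BᵀPA = [-17.5000 -62.5000; -29.5000 -128.5000]
K = S⁻¹·BᵀPA = [-0.4852 -0.8077; -0.1381 -1.1504]
A−BK = [-0.0651 -0.0629; -0.3355 -0.0699]
AᵀP(A−BK) = [0.4350 0.9287; 0.9287 3.6939]
P' = Q + AᵀP(A−BK) = [10.4350 3.9287; 3.9287 12.6939]
tr(P') = 23.1289


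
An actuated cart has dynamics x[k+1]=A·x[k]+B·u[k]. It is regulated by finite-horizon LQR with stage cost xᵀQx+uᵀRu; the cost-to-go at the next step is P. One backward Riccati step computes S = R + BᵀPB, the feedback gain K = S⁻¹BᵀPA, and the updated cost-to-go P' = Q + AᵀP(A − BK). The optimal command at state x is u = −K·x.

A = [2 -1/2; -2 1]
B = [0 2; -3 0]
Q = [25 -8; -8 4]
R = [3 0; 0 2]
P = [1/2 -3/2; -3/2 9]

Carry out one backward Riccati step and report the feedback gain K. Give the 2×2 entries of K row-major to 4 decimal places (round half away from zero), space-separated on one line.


BᵀP = [4.5000 -27.0000; 1.0000 -3.0000]
S = R + BᵀPB = [3 0; 0 2] + [81.0000 9.0000; 9.0000 2.0000] = [84.0000 9.0000; 9.0000 4.0000]
BᵀPA = [63.0000 -29.2500; 8.0000 -3.5000]
K = S⁻¹·BᵀPA = [0.7059 -0.3353; 0.4118 -0.1206]
A−BK = [1.1765 -0.2588; 0.1176 -0.0059]
AᵀP(A−BK) = [2.2353 -0.9118; -0.9118 0.3956]
P' = Q + AᵀP(A−BK) = [27.2353 -8.9118; -8.9118 4.3956]
tr(P') = 31.6309

0.7059 -0.3353 0.4118 -0.1206


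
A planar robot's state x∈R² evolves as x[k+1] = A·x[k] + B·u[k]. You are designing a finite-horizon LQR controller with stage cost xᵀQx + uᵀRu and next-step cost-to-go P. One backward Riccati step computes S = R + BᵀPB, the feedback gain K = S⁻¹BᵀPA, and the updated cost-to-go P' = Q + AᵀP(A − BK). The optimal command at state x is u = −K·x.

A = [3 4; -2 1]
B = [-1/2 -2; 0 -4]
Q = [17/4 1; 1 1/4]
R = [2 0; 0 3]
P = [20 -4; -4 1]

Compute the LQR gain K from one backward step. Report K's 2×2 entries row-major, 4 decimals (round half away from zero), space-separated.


-2.2772 -2.2376 -1.5050 -1.8614

BᵀP = [-10.0000 2.0000; -24.0000 4.0000]
S = R + BᵀPB = [2 0; 0 3] + [5.0000 12.0000; 12.0000 32.0000] = [7.0000 12.0000; 12.0000 35.0000]
BᵀPA = [-34.0000 -38.0000; -80.0000 -92.0000]
K = S⁻¹·BᵀPA = [-2.2772 -2.2376; -1.5050 -1.8614]
A−BK = [-1.1485 -0.8416; -8.0198 -6.4455]
AᵀP(A−BK) = [34.1782 33.0099; 33.0099 32.7228]
P' = Q + AᵀP(A−BK) = [38.4282 34.0099; 34.0099 32.9728]
tr(P') = 71.4010


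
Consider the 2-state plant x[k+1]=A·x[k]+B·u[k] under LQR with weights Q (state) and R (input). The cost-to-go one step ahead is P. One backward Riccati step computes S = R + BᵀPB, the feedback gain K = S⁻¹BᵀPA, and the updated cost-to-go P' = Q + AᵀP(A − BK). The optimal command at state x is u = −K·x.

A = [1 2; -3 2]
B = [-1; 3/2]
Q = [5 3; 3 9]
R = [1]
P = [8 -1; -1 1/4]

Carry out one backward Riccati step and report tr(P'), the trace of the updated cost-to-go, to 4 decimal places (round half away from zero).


19.4527

BᵀP = [-9.5000 1.3750]
S = R + BᵀPB = [1] + [11.5625] = [12.5625]
BᵀPA = [-13.6250 -16.2500]
K = S⁻¹·BᵀPA = [-1.0846 -1.2935]
A−BK = [-0.0846 0.7065; -1.3731 3.9403]
AᵀP(A−BK) = [1.4726 0.8756; 0.8756 3.9801]
P' = Q + AᵀP(A−BK) = [6.4726 3.8756; 3.8756 12.9801]
tr(P') = 19.4527


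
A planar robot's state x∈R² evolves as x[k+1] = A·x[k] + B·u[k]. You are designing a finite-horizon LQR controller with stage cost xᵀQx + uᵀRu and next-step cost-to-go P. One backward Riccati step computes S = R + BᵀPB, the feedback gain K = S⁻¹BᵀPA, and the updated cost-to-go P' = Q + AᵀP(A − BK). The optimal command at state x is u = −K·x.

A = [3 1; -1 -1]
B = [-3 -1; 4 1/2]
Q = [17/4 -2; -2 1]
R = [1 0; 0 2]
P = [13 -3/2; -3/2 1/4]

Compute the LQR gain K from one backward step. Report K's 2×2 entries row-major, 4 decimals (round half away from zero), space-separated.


-0.8306 -0.3036 -0.1941 -0.0531

BᵀP = [-45.0000 5.5000; -13.7500 1.6250]
S = R + BᵀPB = [1 0; 0 2] + [157.0000 47.7500; 47.7500 14.5625] = [158.0000 47.7500; 47.7500 16.5625]
BᵀPA = [-140.5000 -50.5000; -42.8750 -15.3750]
K = S⁻¹·BᵀPA = [-0.8306 -0.3036; -0.1941 -0.0531]
A−BK = [0.3142 0.0362; 2.4194 0.2409]
AᵀP(A−BK) = [1.2314 0.3214; 0.3214 0.1032]
P' = Q + AᵀP(A−BK) = [5.4814 -1.6786; -1.6786 1.1032]
tr(P') = 6.5846


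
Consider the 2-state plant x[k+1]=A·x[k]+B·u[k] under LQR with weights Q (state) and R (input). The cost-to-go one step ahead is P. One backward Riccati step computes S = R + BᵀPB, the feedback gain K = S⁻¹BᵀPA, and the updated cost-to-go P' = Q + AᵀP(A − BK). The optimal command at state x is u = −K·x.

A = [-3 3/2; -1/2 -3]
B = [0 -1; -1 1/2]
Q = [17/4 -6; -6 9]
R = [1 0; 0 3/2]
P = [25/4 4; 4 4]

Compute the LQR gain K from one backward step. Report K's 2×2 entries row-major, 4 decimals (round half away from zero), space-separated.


1.9747 1.4810 2.0633 -0.7025

BᵀP = [-4.0000 -4.0000; -4.2500 -2.0000]
S = R + BᵀPB = [1 0; 0 3/2] + [4.0000 2.0000; 2.0000 3.2500] = [5.0000 2.0000; 2.0000 4.7500]
BᵀPA = [14.0000 6.0000; 13.7500 -0.3750]
K = S⁻¹·BᵀPA = [1.9747 1.4810; 2.0633 -0.7025]
A−BK = [-0.9367 0.7975; 0.4430 -1.1677]
AᵀP(A−BK) = [13.2342 -0.1994; -0.1994 4.9130]
P' = Q + AᵀP(A−BK) = [17.4842 -6.1994; -6.1994 13.9130]
tr(P') = 31.3972


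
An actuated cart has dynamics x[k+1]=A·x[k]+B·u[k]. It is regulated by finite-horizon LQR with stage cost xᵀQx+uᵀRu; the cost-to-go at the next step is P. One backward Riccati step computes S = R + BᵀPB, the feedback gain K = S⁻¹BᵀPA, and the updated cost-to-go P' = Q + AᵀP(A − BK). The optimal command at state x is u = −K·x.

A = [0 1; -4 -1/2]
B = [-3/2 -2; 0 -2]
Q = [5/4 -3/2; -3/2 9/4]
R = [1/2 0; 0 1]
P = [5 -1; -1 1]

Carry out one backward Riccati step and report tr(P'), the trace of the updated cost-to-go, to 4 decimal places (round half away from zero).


8.9417

BᵀP = [-7.5000 1.5000; -8.0000 0.0000]
S = R + BᵀPB = [1/2 0; 0 1] + [11.2500 12.0000; 12.0000 16.0000] = [11.7500 12.0000; 12.0000 17.0000]
BᵀPA = [-6.0000 -8.2500; 0.0000 -8.0000]
K = S⁻¹·BᵀPA = [-1.8296 -0.7937; 1.2915 0.0897]
A−BK = [-0.1614 -0.0112; -1.4170 -0.3206]
AᵀP(A−BK) = [5.0224 1.2377; 1.2377 0.4193]
P' = Q + AᵀP(A−BK) = [6.2724 -0.2623; -0.2623 2.6693]
tr(P') = 8.9417


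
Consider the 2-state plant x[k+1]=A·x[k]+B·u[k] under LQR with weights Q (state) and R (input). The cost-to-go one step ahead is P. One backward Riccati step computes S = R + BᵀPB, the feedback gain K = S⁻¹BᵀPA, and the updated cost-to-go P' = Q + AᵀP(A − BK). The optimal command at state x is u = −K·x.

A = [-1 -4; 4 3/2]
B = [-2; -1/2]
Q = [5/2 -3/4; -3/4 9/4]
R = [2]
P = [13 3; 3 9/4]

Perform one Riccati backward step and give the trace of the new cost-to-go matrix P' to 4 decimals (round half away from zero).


BᵀP = [-27.5000 -7.1250]
S = R + BᵀPB = [2] + [58.5625] = [60.5625]
BᵀPA = [-1.0000 99.3125]
K = S⁻¹·BᵀPA = [-0.0165 1.6398]
A−BK = [-1.0330 -0.7203; 3.9917 2.3199]
AᵀP(A−BK) = [24.9835 14.6398; 14.6398 14.2064]
P' = Q + AᵀP(A−BK) = [27.4835 13.8898; 13.8898 16.4564]
tr(P') = 43.9399

43.9399


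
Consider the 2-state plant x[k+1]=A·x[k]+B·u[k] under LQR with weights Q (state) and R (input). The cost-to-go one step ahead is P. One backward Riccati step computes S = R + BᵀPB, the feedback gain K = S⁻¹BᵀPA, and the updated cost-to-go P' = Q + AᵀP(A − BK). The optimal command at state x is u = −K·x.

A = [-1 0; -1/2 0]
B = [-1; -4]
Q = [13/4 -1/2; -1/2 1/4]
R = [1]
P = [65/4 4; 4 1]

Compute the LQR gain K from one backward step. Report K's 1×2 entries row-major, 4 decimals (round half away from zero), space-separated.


BᵀP = [-32.2500 -8.0000]
S = R + BᵀPB = [1] + [64.2500] = [65.2500]
BᵀPA = [36.2500 0.0000]
K = S⁻¹·BᵀPA = [0.5556 0.0000]
A−BK = [-0.4444 0.0000; 1.7222 0.0000]
AᵀP(A−BK) = [0.3611 0.0000; 0.0000 0.0000]
P' = Q + AᵀP(A−BK) = [3.6111 -0.5000; -0.5000 0.2500]
tr(P') = 3.8611

0.5556 0.0000


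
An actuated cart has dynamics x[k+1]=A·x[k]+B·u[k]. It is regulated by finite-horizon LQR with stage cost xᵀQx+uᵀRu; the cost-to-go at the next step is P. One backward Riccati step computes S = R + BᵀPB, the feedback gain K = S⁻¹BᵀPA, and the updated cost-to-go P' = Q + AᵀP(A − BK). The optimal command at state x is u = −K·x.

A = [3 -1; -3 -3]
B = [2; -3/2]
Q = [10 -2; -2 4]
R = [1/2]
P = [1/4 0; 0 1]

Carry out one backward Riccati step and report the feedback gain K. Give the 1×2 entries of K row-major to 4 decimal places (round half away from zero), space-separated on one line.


BᵀP = [0.5000 -1.5000]
S = R + BᵀPB = [1/2] + [3.2500] = [3.7500]
BᵀPA = [6.0000 4.0000]
K = S⁻¹·BᵀPA = [1.6000 1.0667]
A−BK = [-0.2000 -3.1333; -0.6000 -1.4000]
AᵀP(A−BK) = [1.6500 1.8500; 1.8500 4.9833]
P' = Q + AᵀP(A−BK) = [11.6500 -0.1500; -0.1500 8.9833]
tr(P') = 20.6333

1.6000 1.0667


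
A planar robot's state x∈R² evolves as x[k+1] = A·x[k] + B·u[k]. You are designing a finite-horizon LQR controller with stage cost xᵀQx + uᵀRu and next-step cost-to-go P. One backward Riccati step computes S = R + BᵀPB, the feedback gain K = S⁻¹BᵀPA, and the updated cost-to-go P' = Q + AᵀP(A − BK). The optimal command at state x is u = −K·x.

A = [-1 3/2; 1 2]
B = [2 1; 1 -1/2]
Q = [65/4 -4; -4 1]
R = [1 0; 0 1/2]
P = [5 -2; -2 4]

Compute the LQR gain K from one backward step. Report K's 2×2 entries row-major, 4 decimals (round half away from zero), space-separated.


BᵀP = [8.0000 0.0000; 6.0000 -4.0000]
S = R + BᵀPB = [1 0; 0 1/2] + [16.0000 8.0000; 8.0000 8.0000] = [17.0000 8.0000; 8.0000 8.5000]
BᵀPA = [-8.0000 12.0000; -10.0000 1.0000]
K = S⁻¹·BᵀPA = [0.1491 1.1677; -1.3168 -0.9814]
A−BK = [0.0186 0.1460; 0.1925 0.3416]
AᵀP(A−BK) = [1.0248 1.0280; 1.0280 2.2189]
P' = Q + AᵀP(A−BK) = [17.2748 -2.9720; -2.9720 3.2189]
tr(P') = 20.4938

0.1491 1.1677 -1.3168 -0.9814


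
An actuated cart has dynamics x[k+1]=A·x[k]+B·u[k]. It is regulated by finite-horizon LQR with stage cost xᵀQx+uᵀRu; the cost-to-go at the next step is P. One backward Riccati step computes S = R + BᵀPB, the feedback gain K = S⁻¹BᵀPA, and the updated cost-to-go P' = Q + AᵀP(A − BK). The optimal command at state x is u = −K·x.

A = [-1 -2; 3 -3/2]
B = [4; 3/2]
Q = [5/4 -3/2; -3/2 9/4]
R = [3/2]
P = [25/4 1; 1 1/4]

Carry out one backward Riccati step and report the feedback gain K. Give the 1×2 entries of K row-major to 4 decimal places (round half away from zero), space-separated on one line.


BᵀP = [26.5000 4.3750]
S = R + BᵀPB = [3/2] + [112.5625] = [114.0625]
BᵀPA = [-13.3750 -59.5625]
K = S⁻¹·BᵀPA = [-0.1173 -0.5222]
A−BK = [-0.5310 0.0888; 3.1759 -0.7167]
AᵀP(A−BK) = [0.9316 -0.1093; -0.1093 0.4595]
P' = Q + AᵀP(A−BK) = [2.1816 -1.6093; -1.6093 2.7095]
tr(P') = 4.8911

-0.1173 -0.5222


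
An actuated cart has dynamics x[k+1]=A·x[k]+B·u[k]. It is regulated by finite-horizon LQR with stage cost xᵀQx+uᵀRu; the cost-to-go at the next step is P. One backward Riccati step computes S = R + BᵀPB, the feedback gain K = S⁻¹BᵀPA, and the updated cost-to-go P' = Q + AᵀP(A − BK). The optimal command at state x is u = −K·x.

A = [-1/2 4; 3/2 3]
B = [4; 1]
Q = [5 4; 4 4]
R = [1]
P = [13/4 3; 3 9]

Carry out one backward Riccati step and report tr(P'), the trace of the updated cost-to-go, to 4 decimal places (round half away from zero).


36.5945

BᵀP = [16.0000 21.0000]
S = R + BᵀPB = [1] + [85.0000] = [86.0000]
BᵀPA = [23.5000 127.0000]
K = S⁻¹·BᵀPA = [0.2733 1.4767]
A−BK = [-1.5930 -1.9070; 1.2267 1.5233]
AᵀP(A−BK) = [10.1410 12.7965; 12.7965 17.4535]
P' = Q + AᵀP(A−BK) = [15.1410 16.7965; 16.7965 21.4535]
tr(P') = 36.5945


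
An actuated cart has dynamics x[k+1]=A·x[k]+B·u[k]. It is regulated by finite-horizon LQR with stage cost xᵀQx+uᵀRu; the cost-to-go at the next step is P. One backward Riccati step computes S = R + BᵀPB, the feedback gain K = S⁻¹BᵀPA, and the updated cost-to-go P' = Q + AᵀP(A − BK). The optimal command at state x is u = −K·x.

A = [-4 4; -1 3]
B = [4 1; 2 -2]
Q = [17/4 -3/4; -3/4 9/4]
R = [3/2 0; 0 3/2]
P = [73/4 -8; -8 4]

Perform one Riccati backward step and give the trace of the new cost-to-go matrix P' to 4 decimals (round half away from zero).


BᵀP = [57.0000 -24.0000; 34.2500 -16.0000]
S = R + BᵀPB = [3/2 0; 0 3/2] + [180.0000 105.0000; 105.0000 66.2500] = [181.5000 105.0000; 105.0000 67.7500]
BᵀPA = [-204.0000 156.0000; -121.0000 89.0000]
K = S⁻¹·BᵀPA = [-0.8776 0.9625; -0.4258 -0.1781]
A−BK = [-0.0637 0.3279; -0.0964 0.7187]
AᵀP(A−BK) = [1.4403 -1.1926; -1.1926 1.6951]
P' = Q + AᵀP(A−BK) = [5.6903 -1.9426; -1.9426 3.9451]
tr(P') = 9.6354

9.6354


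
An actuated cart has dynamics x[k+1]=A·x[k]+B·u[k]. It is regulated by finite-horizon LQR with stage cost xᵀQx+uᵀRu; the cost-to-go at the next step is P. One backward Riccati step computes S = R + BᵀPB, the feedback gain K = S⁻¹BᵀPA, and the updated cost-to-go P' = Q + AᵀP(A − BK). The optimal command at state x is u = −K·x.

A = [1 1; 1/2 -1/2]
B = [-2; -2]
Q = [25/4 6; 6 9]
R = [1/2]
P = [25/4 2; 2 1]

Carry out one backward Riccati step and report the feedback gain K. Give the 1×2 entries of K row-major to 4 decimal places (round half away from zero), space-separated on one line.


BᵀP = [-16.5000 -6.0000]
S = R + BᵀPB = [1/2] + [45.0000] = [45.5000]
BᵀPA = [-19.5000 -13.5000]
K = S⁻¹·BᵀPA = [-0.4286 -0.2967]
A−BK = [0.1429 0.4066; -0.3571 -1.0934]
AᵀP(A−BK) = [0.1429 0.2143; 0.2143 0.4945]
P' = Q + AᵀP(A−BK) = [6.3929 6.2143; 6.2143 9.4945]
tr(P') = 15.8874

-0.4286 -0.2967


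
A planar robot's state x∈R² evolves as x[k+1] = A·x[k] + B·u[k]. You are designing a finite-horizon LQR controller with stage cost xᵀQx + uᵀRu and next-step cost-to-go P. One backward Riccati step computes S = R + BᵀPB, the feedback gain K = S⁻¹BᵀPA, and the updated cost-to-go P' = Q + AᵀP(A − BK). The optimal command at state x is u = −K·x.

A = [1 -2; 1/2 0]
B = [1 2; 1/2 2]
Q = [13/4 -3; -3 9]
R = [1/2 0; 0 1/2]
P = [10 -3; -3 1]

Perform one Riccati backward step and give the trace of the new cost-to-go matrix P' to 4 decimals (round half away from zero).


BᵀP = [8.5000 -2.5000; 14.0000 -4.0000]
S = R + BᵀPB = [1/2 0; 0 1/2] + [7.2500 12.0000; 12.0000 20.0000] = [7.7500 12.0000; 12.0000 20.5000]
BᵀPA = [7.2500 -17.0000; 12.0000 -28.0000]
K = S⁻¹·BᵀPA = [0.3109 -0.8403; 0.4034 -0.8739]
A−BK = [-0.1176 0.5882; -0.4622 2.1681]
AᵀP(A−BK) = [0.1555 -0.4202; -0.4202 1.2437]
P' = Q + AᵀP(A−BK) = [3.4055 -3.4202; -3.4202 10.2437]
tr(P') = 13.6492

13.6492


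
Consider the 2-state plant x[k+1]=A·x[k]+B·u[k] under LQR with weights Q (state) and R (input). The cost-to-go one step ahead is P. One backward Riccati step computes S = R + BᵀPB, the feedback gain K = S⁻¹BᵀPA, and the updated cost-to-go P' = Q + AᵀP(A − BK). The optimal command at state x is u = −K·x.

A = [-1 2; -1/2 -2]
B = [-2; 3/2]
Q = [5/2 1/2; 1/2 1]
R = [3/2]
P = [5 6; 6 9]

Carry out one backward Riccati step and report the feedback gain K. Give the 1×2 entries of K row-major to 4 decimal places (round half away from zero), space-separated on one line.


0.0435 -0.8696

BᵀP = [-1.0000 1.5000]
S = R + BᵀPB = [3/2] + [4.2500] = [5.7500]
BᵀPA = [0.2500 -5.0000]
K = S⁻¹·BᵀPA = [0.0435 -0.8696]
A−BK = [-0.9130 0.2609; -0.5652 -0.6957]
AᵀP(A−BK) = [13.2391 5.2174; 5.2174 3.6522]
P' = Q + AᵀP(A−BK) = [15.7391 5.7174; 5.7174 4.6522]
tr(P') = 20.3913


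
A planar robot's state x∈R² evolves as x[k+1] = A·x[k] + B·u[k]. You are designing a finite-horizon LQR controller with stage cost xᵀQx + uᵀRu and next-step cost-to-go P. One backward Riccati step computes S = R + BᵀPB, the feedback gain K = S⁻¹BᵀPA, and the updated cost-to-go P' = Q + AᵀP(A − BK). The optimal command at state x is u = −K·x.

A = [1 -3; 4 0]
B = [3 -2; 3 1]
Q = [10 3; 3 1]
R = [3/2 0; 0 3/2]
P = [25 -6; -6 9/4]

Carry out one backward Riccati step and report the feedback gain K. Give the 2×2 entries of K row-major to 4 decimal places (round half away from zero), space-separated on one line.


BᵀP = [57.0000 -11.2500; -56.0000 14.2500]
S = R + BᵀPB = [3/2 0; 0 3/2] + [137.2500 -125.2500; -125.2500 126.2500] = [138.7500 -125.2500; -125.2500 127.7500]
BᵀPA = [12.0000 -171.0000; 1.0000 168.0000]
K = S⁻¹·BᵀPA = [0.8138 -0.3942; 0.8057 0.9286]
A−BK = [0.1700 0.0397; 0.7530 0.2540]
AᵀP(A−BK) = [2.4291 0.8016; 0.8016 1.5900]
P' = Q + AᵀP(A−BK) = [12.4291 3.8016; 3.8016 2.5900]
tr(P') = 15.0191

0.8138 -0.3942 0.8057 0.9286


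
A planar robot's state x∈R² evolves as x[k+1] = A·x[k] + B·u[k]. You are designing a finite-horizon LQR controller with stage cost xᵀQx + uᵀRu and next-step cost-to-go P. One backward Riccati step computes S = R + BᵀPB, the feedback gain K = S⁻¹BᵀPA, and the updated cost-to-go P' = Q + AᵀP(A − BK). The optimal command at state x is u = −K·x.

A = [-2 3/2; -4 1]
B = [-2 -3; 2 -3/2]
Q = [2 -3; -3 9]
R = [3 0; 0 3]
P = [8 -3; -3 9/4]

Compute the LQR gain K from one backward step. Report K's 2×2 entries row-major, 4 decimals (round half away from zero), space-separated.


BᵀP = [-22.0000 10.5000; -19.5000 5.6250]
S = R + BᵀPB = [3 0; 0 3] + [65.0000 50.2500; 50.2500 50.0625] = [68.0000 50.2500; 50.2500 53.0625]
BᵀPA = [2.0000 -22.5000; 16.5000 -23.6250]
K = S⁻¹·BᵀPA = [-0.6675 -0.0062; 0.9431 -0.4393]
A−BK = [-0.5058 0.1696; -1.2505 0.3535]
AᵀP(A−BK) = [5.7746 -1.7386; -1.7386 0.7307]
P' = Q + AᵀP(A−BK) = [7.7746 -4.7386; -4.7386 9.7307]
tr(P') = 17.5053

-0.6675 -0.0062 0.9431 -0.4393


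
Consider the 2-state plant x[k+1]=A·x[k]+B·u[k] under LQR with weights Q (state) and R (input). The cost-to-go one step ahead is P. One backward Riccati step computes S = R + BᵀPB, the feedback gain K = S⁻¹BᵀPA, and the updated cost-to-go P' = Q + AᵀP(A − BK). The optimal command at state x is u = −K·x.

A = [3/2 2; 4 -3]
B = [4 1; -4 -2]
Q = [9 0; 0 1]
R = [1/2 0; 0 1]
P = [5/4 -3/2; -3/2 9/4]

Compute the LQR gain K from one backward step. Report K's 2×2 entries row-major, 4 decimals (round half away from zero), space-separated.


-0.2282 0.5694 -0.4794 0.1829

BᵀP = [11.0000 -15.0000; 4.2500 -6.0000]
S = R + BᵀPB = [1/2 0; 0 1] + [104.0000 41.0000; 41.0000 16.2500] = [104.5000 41.0000; 41.0000 17.2500]
BᵀPA = [-43.5000 67.0000; -17.6250 26.5000]
K = S⁻¹·BᵀPA = [-0.2282 0.5694; -0.4794 0.1829]
A−BK = [2.8921 -0.4604; 2.1285 -0.3566]
AᵀP(A−BK) = [2.4373 -0.5080; -0.5080 0.2541]
P' = Q + AᵀP(A−BK) = [11.4373 -0.5080; -0.5080 1.2541]
tr(P') = 12.6914


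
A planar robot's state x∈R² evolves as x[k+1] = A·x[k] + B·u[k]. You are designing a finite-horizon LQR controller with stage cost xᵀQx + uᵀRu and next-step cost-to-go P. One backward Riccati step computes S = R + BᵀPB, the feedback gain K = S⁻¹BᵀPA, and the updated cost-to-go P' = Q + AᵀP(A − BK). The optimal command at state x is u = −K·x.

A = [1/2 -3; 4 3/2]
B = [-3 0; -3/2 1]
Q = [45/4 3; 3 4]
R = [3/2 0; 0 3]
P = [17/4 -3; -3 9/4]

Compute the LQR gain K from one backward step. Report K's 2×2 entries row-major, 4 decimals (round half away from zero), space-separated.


BᵀP = [-8.2500 5.6250; -3.0000 2.2500]
S = R + BᵀPB = [3/2 0; 0 3] + [16.3125 5.6250; 5.6250 2.2500] = [17.8125 5.6250; 5.6250 5.2500]
BᵀPA = [18.3750 33.1875; 7.5000 12.3750]
K = S⁻¹·BᵀPA = [0.8773 1.6909; 0.4886 0.5455]
A−BK = [3.1318 2.0727; 4.8273 3.4909]
AᵀP(A−BK) = [5.2778 5.7136; 5.7136 7.4455]
P' = Q + AᵀP(A−BK) = [16.5278 8.7136; 8.7136 11.4455]
tr(P') = 27.9733

0.8773 1.6909 0.4886 0.5455


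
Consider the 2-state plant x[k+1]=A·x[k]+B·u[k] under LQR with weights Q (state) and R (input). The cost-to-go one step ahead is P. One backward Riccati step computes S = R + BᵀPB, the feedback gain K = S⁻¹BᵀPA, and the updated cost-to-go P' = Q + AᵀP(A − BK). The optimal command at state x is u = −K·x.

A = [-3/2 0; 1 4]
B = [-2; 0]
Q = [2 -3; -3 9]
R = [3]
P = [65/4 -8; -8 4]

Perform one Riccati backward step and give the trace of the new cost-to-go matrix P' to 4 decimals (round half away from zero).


17.6719

BᵀP = [-32.5000 16.0000]
S = R + BᵀPB = [3] + [65.0000] = [68.0000]
BᵀPA = [64.7500 64.0000]
K = S⁻¹·BᵀPA = [0.9522 0.9412]
A−BK = [0.4044 1.8824; 1.0000 4.0000]
AᵀP(A−BK) = [2.9072 3.0588; 3.0588 3.7647]
P' = Q + AᵀP(A−BK) = [4.9072 0.0588; 0.0588 12.7647]
tr(P') = 17.6719


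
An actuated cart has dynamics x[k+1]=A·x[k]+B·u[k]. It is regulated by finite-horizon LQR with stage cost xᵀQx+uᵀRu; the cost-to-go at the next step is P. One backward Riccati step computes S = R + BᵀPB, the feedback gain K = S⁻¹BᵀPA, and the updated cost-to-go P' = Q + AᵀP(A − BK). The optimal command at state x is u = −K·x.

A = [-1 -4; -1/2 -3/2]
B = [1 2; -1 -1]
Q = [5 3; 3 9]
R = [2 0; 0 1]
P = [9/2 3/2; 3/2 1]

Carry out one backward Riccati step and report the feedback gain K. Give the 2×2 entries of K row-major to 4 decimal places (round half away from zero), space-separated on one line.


BᵀP = [3.0000 0.5000; 7.5000 2.0000]
S = R + BᵀPB = [2 0; 0 1] + [2.5000 5.5000; 5.5000 13.0000] = [4.5000 5.5000; 5.5000 14.0000]
BᵀPA = [-3.2500 -12.7500; -8.5000 -33.0000]
K = S⁻¹·BᵀPA = [0.0382 0.0916; -0.6221 -2.3931]
A−BK = [0.2061 0.6947; -1.0840 -3.8015]
AᵀP(A−BK) = [1.0859 3.9561; 3.9561 14.4447]
P' = Q + AᵀP(A−BK) = [6.0859 6.9561; 6.9561 23.4447]
tr(P') = 29.5305

0.0382 0.0916 -0.6221 -2.3931


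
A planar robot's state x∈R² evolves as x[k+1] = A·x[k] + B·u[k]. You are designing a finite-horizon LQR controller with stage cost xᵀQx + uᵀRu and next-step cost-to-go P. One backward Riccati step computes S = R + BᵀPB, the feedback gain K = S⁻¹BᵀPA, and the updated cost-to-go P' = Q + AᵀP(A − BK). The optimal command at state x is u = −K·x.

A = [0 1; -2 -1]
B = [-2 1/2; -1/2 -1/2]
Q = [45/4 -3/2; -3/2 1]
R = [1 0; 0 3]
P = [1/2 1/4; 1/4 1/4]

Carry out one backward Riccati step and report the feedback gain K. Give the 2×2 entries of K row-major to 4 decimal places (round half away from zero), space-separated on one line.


0.3529 -0.1383 0.0288 0.0295

BᵀP = [-1.1250 -0.6250; 0.1250 0.0000]
S = R + BᵀPB = [1 0; 0 3] + [2.5625 -0.2500; -0.2500 0.0625] = [3.5625 -0.2500; -0.2500 3.0625]
BᵀPA = [1.2500 -0.5000; 0.0000 0.1250]
K = S⁻¹·BᵀPA = [0.3529 -0.1383; 0.0288 0.0295]
A−BK = [0.6914 0.7087; -1.8091 -1.0544]
AᵀP(A−BK) = [0.5589 0.1728; 0.1728 0.1772]
P' = Q + AᵀP(A−BK) = [11.8089 -1.3272; -1.3272 1.1772]
tr(P') = 12.9860


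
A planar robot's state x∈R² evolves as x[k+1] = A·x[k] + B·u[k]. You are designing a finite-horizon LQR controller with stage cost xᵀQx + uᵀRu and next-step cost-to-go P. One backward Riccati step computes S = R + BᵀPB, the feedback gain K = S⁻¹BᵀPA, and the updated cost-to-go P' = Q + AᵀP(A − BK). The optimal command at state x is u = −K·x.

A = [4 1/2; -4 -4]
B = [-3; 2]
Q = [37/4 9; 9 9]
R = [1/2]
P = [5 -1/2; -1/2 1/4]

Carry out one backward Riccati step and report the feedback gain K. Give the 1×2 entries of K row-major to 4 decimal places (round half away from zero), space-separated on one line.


-1.3714 -0.3048

BᵀP = [-16.0000 2.0000]
S = R + BᵀPB = [1/2] + [52.0000] = [52.5000]
BᵀPA = [-72.0000 -16.0000]
K = S⁻¹·BᵀPA = [-1.3714 -0.3048]
A−BK = [-0.1143 -0.4143; -1.2571 -3.3905]
AᵀP(A−BK) = [1.2571 1.0571; 1.0571 2.3738]
P' = Q + AᵀP(A−BK) = [10.5071 10.0571; 10.0571 11.3738]
tr(P') = 21.8810


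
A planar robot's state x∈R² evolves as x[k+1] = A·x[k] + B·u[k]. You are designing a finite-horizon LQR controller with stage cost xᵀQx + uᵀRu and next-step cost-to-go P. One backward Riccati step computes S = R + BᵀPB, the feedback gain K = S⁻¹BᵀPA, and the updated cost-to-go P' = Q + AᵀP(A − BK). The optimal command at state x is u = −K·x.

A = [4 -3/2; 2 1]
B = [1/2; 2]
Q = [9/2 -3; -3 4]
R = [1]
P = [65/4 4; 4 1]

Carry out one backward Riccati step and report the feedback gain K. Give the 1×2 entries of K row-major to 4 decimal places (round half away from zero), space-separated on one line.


4.2491 -1.1832

BᵀP = [16.1250 4.0000]
S = R + BᵀPB = [1] + [16.0625] = [17.0625]
BᵀPA = [72.5000 -20.1875]
K = S⁻¹·BᵀPA = [4.2491 -1.1832]
A−BK = [1.8755 -0.9084; -6.4982 3.3663]
AᵀP(A−BK) = [19.9414 -5.7216; -5.7216 1.6777]
P' = Q + AᵀP(A−BK) = [24.4414 -8.7216; -8.7216 5.6777]
tr(P') = 30.1190


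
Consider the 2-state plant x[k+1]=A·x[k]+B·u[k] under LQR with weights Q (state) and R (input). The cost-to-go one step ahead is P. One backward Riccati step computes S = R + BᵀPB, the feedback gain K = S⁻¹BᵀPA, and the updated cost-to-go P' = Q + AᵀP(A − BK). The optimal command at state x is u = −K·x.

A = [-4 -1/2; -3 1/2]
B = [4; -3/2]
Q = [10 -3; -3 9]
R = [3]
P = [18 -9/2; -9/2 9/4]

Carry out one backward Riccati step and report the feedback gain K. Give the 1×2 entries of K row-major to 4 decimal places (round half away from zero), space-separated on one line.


BᵀP = [78.7500 -21.3750]
S = R + BᵀPB = [3] + [347.0625] = [350.0625]
BᵀPA = [-250.8750 -50.0625]
K = S⁻¹·BᵀPA = [-0.7167 -0.1430]
A−BK = [-1.1334 0.0720; -4.0750 0.2855]
AᵀP(A−BK) = [20.4585 -1.0027; -1.0027 0.1531]
P' = Q + AᵀP(A−BK) = [30.4585 -4.0027; -4.0027 9.1531]
tr(P') = 39.6115

-0.7167 -0.1430


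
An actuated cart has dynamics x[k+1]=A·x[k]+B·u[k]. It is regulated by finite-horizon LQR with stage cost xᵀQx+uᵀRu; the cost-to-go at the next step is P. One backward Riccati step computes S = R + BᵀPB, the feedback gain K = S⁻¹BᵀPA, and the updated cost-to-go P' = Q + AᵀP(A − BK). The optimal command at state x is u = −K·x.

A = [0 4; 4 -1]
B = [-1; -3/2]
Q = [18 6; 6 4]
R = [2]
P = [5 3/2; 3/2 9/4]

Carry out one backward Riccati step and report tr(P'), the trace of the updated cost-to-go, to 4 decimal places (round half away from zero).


70.1509

BᵀP = [-7.2500 -4.8750]
S = R + BᵀPB = [2] + [14.5625] = [16.5625]
BᵀPA = [-19.5000 -24.1250]
K = S⁻¹·BᵀPA = [-1.1774 -1.4566]
A−BK = [-1.1774 2.5434; 2.2340 -3.1849]
AᵀP(A−BK) = [13.0415 -13.4038; -13.4038 35.1094]
P' = Q + AᵀP(A−BK) = [31.0415 -7.4038; -7.4038 39.1094]
tr(P') = 70.1509


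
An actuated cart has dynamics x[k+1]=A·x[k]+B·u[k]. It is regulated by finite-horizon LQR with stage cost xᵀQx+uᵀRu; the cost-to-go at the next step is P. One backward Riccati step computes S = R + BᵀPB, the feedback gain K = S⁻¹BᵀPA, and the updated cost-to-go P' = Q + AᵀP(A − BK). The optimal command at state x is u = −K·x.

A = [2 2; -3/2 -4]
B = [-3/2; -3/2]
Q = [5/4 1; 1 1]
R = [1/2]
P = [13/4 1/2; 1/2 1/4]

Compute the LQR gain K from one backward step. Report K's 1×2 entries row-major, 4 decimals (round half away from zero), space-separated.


BᵀP = [-5.6250 -1.1250]
S = R + BᵀPB = [1/2] + [10.1250] = [10.6250]
BᵀPA = [-9.5625 -6.7500]
K = S⁻¹·BᵀPA = [-0.9000 -0.6353]
A−BK = [0.6500 1.0471; -2.8500 -4.9529]
AᵀP(A−BK) = [1.9563 2.9250; 2.9250 4.7118]
P' = Q + AᵀP(A−BK) = [3.2063 3.9250; 3.9250 5.7118]
tr(P') = 8.9180

-0.9000 -0.6353
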